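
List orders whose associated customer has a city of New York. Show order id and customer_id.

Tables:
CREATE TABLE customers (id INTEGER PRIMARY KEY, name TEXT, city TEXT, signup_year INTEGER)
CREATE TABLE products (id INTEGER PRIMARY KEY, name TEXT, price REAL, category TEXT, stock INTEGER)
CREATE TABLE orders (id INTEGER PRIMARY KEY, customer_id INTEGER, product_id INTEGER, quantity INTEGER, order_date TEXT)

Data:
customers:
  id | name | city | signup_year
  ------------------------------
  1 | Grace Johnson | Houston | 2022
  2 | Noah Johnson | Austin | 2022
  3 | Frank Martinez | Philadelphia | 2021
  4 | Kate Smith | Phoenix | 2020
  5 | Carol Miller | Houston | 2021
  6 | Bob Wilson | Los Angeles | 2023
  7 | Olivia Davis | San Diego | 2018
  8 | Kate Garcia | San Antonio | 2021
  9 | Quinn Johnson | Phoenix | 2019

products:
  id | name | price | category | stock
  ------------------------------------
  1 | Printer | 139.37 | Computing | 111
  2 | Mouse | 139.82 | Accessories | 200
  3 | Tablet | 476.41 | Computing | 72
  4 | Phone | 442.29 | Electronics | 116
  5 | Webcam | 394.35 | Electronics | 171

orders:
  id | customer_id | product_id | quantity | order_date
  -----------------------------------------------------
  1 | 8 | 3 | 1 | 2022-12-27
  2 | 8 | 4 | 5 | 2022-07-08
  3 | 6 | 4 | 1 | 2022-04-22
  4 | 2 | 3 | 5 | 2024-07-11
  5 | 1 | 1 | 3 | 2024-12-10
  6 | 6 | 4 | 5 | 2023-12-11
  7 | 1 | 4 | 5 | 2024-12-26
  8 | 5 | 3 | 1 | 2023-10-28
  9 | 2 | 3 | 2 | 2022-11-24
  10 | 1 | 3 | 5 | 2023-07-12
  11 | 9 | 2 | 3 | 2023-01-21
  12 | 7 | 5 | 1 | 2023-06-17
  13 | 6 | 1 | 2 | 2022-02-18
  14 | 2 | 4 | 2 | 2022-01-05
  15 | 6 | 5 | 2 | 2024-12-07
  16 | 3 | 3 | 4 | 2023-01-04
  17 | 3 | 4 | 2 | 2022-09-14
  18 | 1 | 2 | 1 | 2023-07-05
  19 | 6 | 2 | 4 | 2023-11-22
SELECT id, customer_id FROM orders WHERE customer_id IN (SELECT id FROM customers WHERE city = 'New York')

Execution result:
(no rows)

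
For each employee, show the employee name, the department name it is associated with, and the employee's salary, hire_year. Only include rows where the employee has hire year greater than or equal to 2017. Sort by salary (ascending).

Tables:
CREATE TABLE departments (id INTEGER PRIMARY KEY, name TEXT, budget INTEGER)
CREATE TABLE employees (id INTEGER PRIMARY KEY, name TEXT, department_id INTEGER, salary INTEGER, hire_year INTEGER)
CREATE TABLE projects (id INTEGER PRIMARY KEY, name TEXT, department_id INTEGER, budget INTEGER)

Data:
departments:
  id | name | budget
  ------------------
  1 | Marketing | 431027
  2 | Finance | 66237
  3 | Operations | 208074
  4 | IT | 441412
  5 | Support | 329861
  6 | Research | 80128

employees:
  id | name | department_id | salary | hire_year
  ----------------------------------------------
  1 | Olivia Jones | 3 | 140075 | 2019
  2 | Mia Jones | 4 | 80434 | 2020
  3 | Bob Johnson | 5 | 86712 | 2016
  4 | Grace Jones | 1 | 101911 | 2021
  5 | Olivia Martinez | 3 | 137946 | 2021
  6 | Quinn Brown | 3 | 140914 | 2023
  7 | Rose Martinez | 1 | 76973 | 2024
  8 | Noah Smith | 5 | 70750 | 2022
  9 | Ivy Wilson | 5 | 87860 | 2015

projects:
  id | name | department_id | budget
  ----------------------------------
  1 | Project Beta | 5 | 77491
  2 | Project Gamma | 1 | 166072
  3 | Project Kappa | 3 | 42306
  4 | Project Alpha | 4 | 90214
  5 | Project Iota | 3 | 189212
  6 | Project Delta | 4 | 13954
SELECT c.name, p.name AS department, c.salary, c.hire_year FROM employees c JOIN departments p ON c.department_id = p.id WHERE c.hire_year >= 2017 ORDER BY c.salary ASC

Execution result:
name | department | salary | hire_year
Noah Smith | Support | 70750 | 2022
Rose Martinez | Marketing | 76973 | 2024
Mia Jones | IT | 80434 | 2020
Grace Jones | Marketing | 101911 | 2021
Olivia Martinez | Operations | 137946 | 2021
Olivia Jones | Operations | 140075 | 2019
Quinn Brown | Operations | 140914 | 2023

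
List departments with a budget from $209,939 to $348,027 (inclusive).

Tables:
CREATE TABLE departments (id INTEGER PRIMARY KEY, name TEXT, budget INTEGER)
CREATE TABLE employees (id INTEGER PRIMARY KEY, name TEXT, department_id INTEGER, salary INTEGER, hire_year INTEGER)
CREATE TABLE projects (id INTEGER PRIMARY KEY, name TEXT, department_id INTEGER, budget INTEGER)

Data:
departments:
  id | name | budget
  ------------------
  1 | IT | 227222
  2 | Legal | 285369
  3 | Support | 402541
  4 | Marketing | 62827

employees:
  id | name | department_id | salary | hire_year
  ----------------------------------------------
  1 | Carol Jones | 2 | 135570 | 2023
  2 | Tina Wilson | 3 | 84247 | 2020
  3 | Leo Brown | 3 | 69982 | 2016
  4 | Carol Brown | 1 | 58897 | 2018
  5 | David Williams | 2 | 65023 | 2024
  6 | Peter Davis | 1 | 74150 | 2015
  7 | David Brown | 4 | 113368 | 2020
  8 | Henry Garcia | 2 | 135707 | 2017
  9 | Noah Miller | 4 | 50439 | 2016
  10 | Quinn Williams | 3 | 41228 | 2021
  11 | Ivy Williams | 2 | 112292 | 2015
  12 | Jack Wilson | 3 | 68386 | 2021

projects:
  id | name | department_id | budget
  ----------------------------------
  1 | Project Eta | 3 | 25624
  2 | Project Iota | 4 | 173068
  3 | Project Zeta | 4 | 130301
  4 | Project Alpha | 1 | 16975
SELECT name, budget FROM departments WHERE budget BETWEEN 209939 AND 348027

Execution result:
name | budget
IT | 227222
Legal | 285369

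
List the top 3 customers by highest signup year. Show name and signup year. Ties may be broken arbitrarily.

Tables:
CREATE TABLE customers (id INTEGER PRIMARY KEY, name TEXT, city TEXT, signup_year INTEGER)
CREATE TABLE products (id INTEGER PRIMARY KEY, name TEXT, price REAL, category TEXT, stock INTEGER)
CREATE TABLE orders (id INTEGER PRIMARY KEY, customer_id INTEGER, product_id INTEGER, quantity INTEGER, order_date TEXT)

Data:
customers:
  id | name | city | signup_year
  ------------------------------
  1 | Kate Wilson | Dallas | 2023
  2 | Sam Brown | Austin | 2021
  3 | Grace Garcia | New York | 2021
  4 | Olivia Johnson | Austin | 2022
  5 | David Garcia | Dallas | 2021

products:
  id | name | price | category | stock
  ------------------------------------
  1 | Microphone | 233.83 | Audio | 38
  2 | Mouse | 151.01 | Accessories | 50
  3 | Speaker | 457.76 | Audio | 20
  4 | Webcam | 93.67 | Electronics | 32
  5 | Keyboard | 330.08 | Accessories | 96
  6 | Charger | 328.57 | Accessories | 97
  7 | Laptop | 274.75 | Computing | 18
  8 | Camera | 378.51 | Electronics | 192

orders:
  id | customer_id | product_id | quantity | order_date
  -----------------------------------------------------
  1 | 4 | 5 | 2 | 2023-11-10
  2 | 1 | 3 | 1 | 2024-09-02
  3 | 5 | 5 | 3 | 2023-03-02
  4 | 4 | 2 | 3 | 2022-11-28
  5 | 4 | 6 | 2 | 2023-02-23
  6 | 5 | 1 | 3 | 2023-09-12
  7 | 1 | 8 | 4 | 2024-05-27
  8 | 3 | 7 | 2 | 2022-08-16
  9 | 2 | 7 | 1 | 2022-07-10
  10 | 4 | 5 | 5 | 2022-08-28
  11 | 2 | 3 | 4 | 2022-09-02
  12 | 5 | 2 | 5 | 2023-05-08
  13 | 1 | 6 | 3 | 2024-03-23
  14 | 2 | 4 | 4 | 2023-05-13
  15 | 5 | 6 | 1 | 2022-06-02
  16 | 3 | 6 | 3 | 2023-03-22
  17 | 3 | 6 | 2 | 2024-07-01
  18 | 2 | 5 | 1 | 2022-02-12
SELECT name, signup_year FROM customers ORDER BY signup_year DESC LIMIT 3

Execution result:
name | signup_year
Kate Wilson | 2023
Olivia Johnson | 2022
Sam Brown | 2021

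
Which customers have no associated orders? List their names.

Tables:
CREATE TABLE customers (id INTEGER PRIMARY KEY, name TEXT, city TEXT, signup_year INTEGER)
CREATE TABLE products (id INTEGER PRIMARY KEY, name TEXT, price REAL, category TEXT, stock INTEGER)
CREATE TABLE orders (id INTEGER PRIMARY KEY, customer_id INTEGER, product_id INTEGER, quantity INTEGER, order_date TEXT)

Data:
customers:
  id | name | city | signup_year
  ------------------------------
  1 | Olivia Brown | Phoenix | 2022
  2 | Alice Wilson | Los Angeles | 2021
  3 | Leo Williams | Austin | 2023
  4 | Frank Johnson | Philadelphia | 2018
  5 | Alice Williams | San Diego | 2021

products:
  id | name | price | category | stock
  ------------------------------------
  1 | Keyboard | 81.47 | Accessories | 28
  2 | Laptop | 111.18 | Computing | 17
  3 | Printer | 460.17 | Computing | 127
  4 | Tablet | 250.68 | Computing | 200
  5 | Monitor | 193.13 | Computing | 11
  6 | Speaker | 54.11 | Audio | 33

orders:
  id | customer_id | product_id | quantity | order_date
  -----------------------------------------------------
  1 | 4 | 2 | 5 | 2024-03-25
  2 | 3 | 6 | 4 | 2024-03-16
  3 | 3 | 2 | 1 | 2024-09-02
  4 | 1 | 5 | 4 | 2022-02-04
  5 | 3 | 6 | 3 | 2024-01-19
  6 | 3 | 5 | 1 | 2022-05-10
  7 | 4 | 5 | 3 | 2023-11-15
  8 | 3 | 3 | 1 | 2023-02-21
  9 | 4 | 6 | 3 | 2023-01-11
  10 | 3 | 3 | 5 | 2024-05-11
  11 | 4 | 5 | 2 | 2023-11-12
SELECT p.name FROM customers p LEFT JOIN orders c ON c.customer_id = p.id WHERE c.id IS NULL

Execution result:
name
Alice Wilson
Alice Williams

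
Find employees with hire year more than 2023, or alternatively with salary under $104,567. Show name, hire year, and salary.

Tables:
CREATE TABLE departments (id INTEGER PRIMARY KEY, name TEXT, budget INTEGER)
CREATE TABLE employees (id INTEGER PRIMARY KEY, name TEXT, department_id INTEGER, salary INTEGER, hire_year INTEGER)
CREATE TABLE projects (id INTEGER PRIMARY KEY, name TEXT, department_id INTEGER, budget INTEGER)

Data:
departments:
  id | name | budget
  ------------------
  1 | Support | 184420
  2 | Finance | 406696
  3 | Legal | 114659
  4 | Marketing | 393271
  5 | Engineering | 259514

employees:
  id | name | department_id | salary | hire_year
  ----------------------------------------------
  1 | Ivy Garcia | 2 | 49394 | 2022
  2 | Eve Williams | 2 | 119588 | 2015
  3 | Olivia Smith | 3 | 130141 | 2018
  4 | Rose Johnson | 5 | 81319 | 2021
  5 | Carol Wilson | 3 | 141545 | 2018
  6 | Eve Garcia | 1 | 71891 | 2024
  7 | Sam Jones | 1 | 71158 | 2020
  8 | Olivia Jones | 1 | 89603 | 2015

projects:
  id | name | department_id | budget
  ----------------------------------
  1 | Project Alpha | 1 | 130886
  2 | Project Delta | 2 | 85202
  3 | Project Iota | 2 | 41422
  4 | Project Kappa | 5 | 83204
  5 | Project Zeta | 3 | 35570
SELECT name, hire_year, salary FROM employees WHERE hire_year > 2023 OR salary < 104567

Execution result:
name | hire_year | salary
Ivy Garcia | 2022 | 49394
Rose Johnson | 2021 | 81319
Eve Garcia | 2024 | 71891
Sam Jones | 2020 | 71158
Olivia Jones | 2015 | 89603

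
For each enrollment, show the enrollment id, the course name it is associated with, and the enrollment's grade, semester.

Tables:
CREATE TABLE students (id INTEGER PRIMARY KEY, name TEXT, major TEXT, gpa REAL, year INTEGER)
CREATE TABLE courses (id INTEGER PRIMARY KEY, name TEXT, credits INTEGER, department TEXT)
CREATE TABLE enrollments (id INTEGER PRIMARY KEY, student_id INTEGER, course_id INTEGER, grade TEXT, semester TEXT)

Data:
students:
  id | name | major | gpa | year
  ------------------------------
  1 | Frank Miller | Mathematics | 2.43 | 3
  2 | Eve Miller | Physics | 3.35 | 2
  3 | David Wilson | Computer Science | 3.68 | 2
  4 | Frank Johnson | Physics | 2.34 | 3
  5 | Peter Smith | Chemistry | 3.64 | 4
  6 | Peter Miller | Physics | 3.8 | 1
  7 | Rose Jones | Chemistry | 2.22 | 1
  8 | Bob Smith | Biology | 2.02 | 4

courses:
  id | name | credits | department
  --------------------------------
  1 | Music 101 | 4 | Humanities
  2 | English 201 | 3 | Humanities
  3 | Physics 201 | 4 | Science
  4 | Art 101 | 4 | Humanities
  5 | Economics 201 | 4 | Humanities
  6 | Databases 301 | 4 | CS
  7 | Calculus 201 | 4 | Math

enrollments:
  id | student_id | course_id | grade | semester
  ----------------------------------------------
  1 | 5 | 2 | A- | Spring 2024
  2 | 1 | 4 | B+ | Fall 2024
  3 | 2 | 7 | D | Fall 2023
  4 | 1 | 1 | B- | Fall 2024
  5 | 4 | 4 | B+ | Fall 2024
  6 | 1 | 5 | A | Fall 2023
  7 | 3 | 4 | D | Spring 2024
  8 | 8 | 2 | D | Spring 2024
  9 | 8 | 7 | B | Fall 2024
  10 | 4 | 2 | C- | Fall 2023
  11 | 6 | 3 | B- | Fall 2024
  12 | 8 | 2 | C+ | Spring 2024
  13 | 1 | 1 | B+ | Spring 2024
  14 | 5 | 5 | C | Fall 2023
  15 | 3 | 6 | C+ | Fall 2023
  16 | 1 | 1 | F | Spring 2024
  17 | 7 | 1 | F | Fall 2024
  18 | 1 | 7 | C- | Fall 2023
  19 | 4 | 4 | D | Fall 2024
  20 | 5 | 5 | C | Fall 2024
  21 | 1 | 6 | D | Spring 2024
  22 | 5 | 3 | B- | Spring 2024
SELECT c.id, p.name AS course, c.grade, c.semester FROM enrollments c JOIN courses p ON c.course_id = p.id

Execution result:
id | course | grade | semester
1 | English 201 | A- | Spring 2024
2 | Art 101 | B+ | Fall 2024
3 | Calculus 201 | D | Fall 2023
4 | Music 101 | B- | Fall 2024
5 | Art 101 | B+ | Fall 2024
6 | Economics 201 | A | Fall 2023
7 | Art 101 | D | Spring 2024
8 | English 201 | D | Spring 2024
9 | Calculus 201 | B | Fall 2024
10 | English 201 | C- | Fall 2023
11 | Physics 201 | B- | Fall 2024
12 | English 201 | C+ | Spring 2024
13 | Music 101 | B+ | Spring 2024
14 | Economics 201 | C | Fall 2023
15 | Databases 301 | C+ | Fall 2023
16 | Music 101 | F | Spring 2024
17 | Music 101 | F | Fall 2024
18 | Calculus 201 | C- | Fall 2023
19 | Art 101 | D | Fall 2024
20 | Economics 201 | C | Fall 2024
21 | Databases 301 | D | Spring 2024
22 | Physics 201 | B- | Spring 2024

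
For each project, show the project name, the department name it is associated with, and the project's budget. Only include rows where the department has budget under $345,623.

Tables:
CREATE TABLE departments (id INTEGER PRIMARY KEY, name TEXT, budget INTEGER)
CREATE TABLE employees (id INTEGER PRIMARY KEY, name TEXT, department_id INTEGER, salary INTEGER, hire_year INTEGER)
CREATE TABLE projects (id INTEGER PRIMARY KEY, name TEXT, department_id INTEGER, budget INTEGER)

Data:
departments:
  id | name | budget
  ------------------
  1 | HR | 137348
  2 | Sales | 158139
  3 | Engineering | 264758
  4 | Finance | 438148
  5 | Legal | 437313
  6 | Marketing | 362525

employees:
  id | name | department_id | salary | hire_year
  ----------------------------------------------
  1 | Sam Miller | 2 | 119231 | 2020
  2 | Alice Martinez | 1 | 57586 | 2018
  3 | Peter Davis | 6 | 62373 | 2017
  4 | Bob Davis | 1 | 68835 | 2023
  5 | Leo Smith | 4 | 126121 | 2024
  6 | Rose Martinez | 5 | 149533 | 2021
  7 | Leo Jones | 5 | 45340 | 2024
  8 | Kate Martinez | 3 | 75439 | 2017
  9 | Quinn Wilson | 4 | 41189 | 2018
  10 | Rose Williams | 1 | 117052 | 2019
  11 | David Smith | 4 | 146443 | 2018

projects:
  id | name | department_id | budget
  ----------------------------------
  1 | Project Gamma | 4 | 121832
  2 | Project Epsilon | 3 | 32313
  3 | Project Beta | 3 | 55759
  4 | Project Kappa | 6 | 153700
SELECT c.name, p.name AS department, c.budget FROM projects c JOIN departments p ON c.department_id = p.id WHERE p.budget < 345623

Execution result:
name | department | budget
Project Epsilon | Engineering | 32313
Project Beta | Engineering | 55759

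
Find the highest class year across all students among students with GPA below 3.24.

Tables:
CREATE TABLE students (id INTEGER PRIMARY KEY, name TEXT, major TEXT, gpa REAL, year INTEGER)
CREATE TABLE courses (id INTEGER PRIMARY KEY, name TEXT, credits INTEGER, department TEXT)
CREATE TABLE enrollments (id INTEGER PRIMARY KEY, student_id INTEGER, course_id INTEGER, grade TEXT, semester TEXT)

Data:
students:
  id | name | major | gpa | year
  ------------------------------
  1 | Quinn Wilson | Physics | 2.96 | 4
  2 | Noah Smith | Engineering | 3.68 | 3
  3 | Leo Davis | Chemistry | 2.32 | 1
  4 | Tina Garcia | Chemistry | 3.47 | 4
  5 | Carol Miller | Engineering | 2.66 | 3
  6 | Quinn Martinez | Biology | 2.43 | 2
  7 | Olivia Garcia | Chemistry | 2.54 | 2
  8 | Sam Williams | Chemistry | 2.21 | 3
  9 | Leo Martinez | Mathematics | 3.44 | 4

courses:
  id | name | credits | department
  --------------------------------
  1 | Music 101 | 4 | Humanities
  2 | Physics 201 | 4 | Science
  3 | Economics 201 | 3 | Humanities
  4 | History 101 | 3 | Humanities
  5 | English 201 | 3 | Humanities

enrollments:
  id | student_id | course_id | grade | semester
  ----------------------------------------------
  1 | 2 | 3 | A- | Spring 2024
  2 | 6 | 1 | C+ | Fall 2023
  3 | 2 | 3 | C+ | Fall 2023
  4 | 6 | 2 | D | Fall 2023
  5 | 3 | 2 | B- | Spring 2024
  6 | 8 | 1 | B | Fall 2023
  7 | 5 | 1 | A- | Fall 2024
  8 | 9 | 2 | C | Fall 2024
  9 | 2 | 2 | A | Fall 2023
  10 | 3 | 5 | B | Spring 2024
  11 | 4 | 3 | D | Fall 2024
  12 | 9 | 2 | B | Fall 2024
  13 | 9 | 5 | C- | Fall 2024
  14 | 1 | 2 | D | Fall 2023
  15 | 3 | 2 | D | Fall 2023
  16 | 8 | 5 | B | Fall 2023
SELECT MAX(year) FROM students WHERE gpa < 3.24

Execution result:
4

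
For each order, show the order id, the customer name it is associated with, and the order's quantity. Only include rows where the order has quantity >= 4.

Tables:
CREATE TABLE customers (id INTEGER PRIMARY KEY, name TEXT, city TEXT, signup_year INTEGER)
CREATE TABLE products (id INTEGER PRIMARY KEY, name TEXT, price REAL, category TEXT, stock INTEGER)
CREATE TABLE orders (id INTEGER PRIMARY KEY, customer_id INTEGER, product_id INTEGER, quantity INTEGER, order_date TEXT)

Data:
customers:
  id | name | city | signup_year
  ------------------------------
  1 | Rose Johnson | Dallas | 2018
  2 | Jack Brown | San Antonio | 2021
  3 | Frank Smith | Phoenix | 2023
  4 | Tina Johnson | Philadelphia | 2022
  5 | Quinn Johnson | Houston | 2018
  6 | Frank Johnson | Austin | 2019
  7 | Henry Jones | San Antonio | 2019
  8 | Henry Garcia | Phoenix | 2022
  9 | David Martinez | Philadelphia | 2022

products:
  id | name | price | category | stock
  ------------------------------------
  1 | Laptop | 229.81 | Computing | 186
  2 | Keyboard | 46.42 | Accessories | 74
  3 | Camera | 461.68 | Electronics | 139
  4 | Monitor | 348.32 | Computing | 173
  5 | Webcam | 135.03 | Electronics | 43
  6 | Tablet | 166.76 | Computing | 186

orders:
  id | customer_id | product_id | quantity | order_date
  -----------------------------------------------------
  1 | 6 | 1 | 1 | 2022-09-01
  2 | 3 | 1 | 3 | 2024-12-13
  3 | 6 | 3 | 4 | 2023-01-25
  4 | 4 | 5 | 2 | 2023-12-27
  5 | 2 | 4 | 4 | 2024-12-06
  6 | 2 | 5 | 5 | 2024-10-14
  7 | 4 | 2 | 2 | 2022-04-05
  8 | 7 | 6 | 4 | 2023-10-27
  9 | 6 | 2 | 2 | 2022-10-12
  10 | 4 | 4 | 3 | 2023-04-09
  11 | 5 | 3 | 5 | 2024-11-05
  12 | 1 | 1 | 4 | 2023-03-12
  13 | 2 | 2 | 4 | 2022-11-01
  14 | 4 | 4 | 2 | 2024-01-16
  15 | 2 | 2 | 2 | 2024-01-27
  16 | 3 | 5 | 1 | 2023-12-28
SELECT c.id, p.name AS customer, c.quantity FROM orders c JOIN customers p ON c.customer_id = p.id WHERE c.quantity >= 4

Execution result:
id | customer | quantity
3 | Frank Johnson | 4
5 | Jack Brown | 4
6 | Jack Brown | 5
8 | Henry Jones | 4
11 | Quinn Johnson | 5
12 | Rose Johnson | 4
13 | Jack Brown | 4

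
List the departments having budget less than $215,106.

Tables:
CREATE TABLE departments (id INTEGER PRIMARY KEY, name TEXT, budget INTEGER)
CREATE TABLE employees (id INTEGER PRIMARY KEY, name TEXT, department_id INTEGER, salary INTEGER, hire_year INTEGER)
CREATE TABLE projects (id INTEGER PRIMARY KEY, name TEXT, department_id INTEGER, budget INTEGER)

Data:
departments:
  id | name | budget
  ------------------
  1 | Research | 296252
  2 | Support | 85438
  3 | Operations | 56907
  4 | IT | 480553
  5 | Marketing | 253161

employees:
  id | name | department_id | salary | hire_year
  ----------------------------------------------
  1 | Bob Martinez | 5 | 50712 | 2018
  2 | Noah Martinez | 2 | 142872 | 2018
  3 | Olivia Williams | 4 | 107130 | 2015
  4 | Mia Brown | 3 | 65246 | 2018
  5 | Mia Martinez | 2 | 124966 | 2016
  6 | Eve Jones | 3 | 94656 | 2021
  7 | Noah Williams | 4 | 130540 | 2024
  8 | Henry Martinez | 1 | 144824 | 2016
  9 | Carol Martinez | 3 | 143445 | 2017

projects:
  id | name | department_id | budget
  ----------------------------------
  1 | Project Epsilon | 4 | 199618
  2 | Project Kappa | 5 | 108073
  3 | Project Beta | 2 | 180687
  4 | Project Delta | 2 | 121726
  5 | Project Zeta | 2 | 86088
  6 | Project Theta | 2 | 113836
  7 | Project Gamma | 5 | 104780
SELECT name, budget FROM departments WHERE budget < 215106

Execution result:
name | budget
Support | 85438
Operations | 56907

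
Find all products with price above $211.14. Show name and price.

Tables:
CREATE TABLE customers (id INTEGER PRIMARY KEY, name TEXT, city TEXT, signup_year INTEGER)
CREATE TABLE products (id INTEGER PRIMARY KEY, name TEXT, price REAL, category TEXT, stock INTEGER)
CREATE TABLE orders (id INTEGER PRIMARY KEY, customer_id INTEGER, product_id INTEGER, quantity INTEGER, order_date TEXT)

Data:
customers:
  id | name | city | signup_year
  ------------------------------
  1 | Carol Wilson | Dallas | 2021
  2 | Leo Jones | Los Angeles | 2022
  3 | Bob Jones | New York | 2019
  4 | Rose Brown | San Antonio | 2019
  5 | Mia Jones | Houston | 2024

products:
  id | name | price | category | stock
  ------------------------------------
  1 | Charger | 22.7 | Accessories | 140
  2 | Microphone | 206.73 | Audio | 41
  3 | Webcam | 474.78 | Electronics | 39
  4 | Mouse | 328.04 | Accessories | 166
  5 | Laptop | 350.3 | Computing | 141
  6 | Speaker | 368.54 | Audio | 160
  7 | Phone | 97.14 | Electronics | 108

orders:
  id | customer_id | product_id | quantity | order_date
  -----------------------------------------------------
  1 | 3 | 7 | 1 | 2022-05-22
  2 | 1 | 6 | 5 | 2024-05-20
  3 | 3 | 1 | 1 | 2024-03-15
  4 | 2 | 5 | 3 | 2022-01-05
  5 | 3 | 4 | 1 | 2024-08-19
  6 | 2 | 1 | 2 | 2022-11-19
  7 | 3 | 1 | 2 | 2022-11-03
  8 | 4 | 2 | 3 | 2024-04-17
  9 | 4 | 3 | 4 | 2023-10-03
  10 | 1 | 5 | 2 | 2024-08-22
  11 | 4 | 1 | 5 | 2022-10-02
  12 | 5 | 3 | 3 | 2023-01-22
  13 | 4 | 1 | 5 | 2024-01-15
SELECT name, price FROM products WHERE price > 211.14

Execution result:
name | price
Webcam | 474.78
Mouse | 328.04
Laptop | 350.30
Speaker | 368.54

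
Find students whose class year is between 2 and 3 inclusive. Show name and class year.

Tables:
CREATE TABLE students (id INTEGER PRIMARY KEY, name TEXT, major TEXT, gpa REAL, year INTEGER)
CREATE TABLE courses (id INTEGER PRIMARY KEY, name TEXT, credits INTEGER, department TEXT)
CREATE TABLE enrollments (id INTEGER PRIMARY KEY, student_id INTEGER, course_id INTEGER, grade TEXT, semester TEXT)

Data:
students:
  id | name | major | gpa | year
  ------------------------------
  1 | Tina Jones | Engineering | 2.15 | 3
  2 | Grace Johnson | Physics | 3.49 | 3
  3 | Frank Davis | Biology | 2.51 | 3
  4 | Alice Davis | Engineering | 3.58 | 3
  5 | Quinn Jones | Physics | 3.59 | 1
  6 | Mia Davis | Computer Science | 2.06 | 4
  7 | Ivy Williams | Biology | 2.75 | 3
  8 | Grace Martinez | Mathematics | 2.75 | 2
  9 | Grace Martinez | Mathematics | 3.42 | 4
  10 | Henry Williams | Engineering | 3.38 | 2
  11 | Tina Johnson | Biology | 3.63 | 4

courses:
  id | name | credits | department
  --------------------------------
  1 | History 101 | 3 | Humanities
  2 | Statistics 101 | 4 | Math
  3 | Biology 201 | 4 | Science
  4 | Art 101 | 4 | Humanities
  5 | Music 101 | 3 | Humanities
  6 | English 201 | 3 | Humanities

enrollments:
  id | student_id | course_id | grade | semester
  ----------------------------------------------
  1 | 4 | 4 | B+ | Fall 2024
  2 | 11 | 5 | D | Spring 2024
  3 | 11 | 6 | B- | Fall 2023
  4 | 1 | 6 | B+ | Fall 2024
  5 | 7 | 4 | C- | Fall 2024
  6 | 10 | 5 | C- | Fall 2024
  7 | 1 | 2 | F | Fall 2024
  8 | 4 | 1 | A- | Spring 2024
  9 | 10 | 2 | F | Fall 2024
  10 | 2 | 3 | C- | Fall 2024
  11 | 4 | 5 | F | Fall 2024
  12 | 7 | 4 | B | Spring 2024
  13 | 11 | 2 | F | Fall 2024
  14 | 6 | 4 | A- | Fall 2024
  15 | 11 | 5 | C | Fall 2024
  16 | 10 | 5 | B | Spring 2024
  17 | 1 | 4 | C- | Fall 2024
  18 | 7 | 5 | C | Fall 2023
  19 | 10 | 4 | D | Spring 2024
SELECT name, year FROM students WHERE year BETWEEN 2 AND 3

Execution result:
name | year
Tina Jones | 3
Grace Johnson | 3
Frank Davis | 3
Alice Davis | 3
Ivy Williams | 3
Grace Martinez | 2
Henry Williams | 2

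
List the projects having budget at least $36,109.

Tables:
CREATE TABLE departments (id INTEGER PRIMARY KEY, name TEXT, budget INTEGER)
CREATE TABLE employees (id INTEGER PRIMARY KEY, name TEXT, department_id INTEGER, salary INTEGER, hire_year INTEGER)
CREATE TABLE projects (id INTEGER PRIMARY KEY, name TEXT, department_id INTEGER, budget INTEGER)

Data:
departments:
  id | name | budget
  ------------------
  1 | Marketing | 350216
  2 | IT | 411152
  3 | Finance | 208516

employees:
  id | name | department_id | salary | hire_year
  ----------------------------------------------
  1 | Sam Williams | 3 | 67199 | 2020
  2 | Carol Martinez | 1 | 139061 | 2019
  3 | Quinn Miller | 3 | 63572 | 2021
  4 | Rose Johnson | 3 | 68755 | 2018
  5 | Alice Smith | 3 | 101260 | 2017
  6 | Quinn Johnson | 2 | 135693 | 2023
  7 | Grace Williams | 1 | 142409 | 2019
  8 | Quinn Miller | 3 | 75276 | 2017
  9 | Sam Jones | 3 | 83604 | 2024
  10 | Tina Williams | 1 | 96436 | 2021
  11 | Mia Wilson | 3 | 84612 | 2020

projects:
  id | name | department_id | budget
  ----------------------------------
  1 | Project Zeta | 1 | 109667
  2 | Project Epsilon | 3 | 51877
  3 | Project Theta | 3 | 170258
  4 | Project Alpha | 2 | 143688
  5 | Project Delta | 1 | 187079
SELECT name, budget FROM projects WHERE budget >= 36109

Execution result:
name | budget
Project Zeta | 109667
Project Epsilon | 51877
Project Theta | 170258
Project Alpha | 143688
Project Delta | 187079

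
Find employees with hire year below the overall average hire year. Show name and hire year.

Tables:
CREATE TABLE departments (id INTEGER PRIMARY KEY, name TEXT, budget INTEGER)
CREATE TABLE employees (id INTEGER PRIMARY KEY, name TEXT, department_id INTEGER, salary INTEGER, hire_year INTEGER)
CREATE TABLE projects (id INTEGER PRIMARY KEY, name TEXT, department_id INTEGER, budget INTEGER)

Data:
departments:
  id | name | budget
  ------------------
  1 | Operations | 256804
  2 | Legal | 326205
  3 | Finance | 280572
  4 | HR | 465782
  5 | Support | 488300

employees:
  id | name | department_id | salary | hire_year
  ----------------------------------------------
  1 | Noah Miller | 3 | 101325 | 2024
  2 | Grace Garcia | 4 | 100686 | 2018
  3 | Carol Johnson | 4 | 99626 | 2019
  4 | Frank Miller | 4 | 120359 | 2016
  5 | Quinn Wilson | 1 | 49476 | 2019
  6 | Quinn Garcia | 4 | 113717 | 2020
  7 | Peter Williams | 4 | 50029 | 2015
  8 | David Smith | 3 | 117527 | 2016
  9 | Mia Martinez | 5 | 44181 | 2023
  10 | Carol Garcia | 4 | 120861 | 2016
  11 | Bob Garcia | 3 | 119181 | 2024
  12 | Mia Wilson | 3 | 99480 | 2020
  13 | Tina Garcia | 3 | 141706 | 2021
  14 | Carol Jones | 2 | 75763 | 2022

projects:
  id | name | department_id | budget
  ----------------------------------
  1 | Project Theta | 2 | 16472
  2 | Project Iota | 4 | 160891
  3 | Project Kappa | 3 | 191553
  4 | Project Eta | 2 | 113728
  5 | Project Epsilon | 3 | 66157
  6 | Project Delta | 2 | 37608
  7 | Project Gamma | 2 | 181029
SELECT name, hire_year FROM employees WHERE hire_year < (SELECT AVG(hire_year) FROM employees)

Execution result:
name | hire_year
Grace Garcia | 2018
Carol Johnson | 2019
Frank Miller | 2016
Quinn Wilson | 2019
Peter Williams | 2015
David Smith | 2016
Carol Garcia | 2016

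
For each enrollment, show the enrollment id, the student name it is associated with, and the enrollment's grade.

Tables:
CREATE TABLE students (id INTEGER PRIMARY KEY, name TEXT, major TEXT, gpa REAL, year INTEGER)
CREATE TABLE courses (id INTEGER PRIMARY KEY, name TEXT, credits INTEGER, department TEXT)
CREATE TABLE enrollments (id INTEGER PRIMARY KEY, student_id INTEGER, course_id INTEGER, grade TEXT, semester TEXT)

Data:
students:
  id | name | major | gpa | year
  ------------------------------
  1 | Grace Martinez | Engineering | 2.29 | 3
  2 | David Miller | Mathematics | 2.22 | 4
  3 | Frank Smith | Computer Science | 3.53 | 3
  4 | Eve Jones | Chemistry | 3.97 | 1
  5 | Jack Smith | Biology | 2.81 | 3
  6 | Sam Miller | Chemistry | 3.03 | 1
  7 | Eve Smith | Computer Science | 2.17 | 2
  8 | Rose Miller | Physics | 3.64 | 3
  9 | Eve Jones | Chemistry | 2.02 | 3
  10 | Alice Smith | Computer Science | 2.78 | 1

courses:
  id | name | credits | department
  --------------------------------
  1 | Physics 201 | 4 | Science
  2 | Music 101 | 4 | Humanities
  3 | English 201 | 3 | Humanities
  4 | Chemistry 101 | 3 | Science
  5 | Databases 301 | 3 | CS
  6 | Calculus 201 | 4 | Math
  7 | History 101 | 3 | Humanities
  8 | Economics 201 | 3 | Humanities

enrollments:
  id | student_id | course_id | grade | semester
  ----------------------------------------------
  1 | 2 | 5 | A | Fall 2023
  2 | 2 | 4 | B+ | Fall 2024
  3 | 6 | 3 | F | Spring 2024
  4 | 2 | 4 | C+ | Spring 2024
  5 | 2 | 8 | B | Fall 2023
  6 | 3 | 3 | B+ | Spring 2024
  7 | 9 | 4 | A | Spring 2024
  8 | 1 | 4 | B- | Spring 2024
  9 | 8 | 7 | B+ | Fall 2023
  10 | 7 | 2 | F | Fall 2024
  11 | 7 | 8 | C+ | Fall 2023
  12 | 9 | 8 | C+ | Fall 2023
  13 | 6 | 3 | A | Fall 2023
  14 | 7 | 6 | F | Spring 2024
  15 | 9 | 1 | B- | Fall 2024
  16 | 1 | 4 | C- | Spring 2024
SELECT c.id, p.name AS student, c.grade FROM enrollments c JOIN students p ON c.student_id = p.id

Execution result:
id | student | grade
1 | David Miller | A
2 | David Miller | B+
3 | Sam Miller | F
4 | David Miller | C+
5 | David Miller | B
6 | Frank Smith | B+
7 | Eve Jones | A
8 | Grace Martinez | B-
9 | Rose Miller | B+
10 | Eve Smith | F
11 | Eve Smith | C+
12 | Eve Jones | C+
13 | Sam Miller | A
14 | Eve Smith | F
15 | Eve Jones | B-
16 | Grace Martinez | C-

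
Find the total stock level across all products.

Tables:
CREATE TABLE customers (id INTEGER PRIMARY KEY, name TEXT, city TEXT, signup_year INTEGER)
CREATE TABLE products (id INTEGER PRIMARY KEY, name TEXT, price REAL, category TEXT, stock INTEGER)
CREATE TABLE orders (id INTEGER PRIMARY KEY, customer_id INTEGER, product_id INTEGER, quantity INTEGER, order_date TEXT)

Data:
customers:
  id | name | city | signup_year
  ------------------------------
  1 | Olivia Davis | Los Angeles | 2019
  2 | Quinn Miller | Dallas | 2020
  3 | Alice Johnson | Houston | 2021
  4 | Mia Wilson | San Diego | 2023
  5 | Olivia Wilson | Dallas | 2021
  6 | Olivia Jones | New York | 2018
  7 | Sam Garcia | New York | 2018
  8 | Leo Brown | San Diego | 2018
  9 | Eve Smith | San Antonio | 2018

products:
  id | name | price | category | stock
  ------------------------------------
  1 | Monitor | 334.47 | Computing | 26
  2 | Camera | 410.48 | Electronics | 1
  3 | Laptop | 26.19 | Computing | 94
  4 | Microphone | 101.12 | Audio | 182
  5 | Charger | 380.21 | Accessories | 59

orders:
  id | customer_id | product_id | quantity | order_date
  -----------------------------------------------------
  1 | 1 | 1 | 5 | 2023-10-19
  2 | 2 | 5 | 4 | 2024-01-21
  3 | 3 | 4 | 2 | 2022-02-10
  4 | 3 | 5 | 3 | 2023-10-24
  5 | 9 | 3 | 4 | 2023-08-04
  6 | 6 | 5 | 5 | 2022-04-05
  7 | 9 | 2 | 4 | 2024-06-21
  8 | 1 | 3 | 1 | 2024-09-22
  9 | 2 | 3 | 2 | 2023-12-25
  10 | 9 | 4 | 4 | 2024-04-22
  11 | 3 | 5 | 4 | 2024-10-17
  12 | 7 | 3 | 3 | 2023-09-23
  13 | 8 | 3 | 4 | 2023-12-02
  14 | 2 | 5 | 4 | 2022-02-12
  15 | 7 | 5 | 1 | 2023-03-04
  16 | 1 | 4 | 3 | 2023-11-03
SELECT SUM(stock) FROM products

Execution result:
362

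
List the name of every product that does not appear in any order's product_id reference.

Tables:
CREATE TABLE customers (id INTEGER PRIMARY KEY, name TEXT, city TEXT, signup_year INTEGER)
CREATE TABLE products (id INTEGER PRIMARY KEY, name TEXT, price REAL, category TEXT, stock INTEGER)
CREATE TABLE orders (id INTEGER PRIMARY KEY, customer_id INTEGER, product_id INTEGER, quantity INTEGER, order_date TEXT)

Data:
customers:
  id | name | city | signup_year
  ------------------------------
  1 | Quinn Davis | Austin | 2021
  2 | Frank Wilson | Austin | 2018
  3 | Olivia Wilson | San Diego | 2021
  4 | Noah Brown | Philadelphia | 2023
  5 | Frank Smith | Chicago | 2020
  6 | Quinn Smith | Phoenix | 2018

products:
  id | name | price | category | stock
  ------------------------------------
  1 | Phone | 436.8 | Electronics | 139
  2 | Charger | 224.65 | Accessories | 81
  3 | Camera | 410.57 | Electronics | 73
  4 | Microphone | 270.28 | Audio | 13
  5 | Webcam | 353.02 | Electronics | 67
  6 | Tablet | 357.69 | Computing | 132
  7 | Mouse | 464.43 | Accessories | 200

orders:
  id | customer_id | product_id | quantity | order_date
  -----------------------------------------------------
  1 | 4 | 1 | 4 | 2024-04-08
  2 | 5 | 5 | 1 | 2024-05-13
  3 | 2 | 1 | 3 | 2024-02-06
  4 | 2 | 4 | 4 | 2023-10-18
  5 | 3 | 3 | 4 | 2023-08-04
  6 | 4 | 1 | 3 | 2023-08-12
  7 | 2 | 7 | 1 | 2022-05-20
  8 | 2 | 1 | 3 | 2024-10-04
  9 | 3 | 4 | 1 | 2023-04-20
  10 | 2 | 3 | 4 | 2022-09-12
SELECT p.name FROM products p LEFT JOIN orders c ON c.product_id = p.id WHERE c.id IS NULL

Execution result:
name
Charger
Tablet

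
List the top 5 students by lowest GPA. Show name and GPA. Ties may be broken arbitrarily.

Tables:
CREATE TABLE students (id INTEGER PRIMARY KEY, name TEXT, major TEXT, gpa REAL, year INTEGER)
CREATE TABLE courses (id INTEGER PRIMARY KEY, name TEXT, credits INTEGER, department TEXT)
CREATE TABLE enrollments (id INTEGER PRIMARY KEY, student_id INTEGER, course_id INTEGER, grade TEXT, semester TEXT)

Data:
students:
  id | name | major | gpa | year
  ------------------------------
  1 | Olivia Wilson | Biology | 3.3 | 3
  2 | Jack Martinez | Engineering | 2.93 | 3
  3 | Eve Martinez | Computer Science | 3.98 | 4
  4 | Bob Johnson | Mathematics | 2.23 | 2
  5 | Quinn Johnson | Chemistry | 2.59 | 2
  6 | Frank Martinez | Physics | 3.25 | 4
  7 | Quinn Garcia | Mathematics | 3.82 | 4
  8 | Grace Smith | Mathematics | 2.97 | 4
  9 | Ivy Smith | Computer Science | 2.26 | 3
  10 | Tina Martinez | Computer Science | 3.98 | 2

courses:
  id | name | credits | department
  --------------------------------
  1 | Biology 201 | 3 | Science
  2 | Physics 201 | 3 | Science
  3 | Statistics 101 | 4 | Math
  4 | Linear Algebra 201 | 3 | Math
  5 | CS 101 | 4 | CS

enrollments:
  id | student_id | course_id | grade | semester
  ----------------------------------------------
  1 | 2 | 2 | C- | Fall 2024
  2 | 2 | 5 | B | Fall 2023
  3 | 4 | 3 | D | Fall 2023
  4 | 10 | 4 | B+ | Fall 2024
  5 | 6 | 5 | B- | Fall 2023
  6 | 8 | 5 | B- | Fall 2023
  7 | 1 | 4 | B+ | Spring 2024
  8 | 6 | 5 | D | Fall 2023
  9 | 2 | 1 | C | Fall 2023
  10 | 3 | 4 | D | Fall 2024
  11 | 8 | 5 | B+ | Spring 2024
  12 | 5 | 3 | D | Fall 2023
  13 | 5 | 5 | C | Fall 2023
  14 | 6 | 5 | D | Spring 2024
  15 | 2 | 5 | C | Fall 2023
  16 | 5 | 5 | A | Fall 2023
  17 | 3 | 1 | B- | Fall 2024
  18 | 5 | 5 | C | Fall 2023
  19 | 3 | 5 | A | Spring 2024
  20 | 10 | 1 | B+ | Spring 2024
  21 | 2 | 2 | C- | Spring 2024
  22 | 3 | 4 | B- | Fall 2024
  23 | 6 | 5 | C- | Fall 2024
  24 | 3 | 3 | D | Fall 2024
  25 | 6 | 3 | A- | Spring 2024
SELECT name, gpa FROM students ORDER BY gpa ASC LIMIT 5

Execution result:
name | gpa
Bob Johnson | 2.23
Ivy Smith | 2.26
Quinn Johnson | 2.59
Jack Martinez | 2.93
Grace Smith | 2.97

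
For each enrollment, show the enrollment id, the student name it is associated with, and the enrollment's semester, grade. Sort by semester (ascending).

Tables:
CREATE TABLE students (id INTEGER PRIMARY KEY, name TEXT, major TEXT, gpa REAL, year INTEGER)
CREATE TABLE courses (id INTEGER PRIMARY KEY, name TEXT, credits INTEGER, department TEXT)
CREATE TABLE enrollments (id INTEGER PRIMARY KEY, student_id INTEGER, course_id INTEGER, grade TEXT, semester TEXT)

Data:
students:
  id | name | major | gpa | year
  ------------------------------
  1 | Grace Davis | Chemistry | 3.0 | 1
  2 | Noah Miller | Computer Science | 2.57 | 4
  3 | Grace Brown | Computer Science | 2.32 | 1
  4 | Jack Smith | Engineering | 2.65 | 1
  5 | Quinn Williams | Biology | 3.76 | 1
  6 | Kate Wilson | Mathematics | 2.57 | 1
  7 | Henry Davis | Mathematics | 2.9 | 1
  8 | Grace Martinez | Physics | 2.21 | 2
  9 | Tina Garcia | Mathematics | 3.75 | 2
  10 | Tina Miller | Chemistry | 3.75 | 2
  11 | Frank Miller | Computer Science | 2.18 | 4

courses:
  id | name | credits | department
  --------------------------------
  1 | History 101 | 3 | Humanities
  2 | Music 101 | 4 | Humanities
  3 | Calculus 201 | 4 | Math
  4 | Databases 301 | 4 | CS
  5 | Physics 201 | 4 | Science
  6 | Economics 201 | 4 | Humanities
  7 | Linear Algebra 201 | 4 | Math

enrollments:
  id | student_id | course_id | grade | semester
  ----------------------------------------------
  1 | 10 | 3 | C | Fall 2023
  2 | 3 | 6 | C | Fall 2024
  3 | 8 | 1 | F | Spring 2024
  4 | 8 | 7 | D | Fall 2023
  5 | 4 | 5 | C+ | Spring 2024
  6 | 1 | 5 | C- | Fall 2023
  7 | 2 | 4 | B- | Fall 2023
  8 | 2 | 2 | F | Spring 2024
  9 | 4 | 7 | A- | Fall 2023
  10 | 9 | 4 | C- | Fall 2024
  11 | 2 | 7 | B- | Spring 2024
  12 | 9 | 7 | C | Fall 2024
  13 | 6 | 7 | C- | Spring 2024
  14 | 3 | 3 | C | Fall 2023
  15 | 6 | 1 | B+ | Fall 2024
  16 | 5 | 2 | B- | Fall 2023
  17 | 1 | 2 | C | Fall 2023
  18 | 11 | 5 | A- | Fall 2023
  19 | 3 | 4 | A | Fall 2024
SELECT c.id, p.name AS student, c.semester, c.grade FROM enrollments c JOIN students p ON c.student_id = p.id ORDER BY c.semester ASC

Execution result:
id | student | semester | grade
1 | Tina Miller | Fall 2023 | C
4 | Grace Martinez | Fall 2023 | D
6 | Grace Davis | Fall 2023 | C-
7 | Noah Miller | Fall 2023 | B-
9 | Jack Smith | Fall 2023 | A-
14 | Grace Brown | Fall 2023 | C
16 | Quinn Williams | Fall 2023 | B-
17 | Grace Davis | Fall 2023 | C
18 | Frank Miller | Fall 2023 | A-
2 | Grace Brown | Fall 2024 | C
10 | Tina Garcia | Fall 2024 | C-
12 | Tina Garcia | Fall 2024 | C
15 | Kate Wilson | Fall 2024 | B+
19 | Grace Brown | Fall 2024 | A
3 | Grace Martinez | Spring 2024 | F
5 | Jack Smith | Spring 2024 | C+
8 | Noah Miller | Spring 2024 | F
11 | Noah Miller | Spring 2024 | B-
13 | Kate Wilson | Spring 2024 | C-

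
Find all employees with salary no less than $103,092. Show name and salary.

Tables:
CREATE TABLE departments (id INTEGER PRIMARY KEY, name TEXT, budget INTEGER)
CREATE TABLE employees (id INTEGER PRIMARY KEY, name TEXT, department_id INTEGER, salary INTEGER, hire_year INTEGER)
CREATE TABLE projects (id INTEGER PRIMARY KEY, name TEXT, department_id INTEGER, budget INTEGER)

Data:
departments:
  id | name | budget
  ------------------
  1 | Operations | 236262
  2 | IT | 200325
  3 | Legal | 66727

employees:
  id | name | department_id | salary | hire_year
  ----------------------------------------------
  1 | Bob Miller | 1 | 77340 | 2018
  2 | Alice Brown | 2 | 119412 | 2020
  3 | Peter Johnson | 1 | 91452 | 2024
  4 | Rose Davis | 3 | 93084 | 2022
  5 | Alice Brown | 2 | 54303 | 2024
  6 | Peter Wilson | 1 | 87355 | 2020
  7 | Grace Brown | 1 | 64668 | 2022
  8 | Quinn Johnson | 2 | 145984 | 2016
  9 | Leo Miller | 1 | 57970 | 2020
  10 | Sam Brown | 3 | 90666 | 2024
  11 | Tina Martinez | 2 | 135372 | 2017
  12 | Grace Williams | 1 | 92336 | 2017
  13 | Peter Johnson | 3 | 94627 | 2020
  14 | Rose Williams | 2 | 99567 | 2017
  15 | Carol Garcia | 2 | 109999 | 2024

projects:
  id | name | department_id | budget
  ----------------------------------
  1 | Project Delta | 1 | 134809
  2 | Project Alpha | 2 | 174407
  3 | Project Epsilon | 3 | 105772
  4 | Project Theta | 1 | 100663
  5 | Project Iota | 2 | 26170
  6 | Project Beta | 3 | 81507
SELECT name, salary FROM employees WHERE salary >= 103092

Execution result:
name | salary
Alice Brown | 119412
Quinn Johnson | 145984
Tina Martinez | 135372
Carol Garcia | 109999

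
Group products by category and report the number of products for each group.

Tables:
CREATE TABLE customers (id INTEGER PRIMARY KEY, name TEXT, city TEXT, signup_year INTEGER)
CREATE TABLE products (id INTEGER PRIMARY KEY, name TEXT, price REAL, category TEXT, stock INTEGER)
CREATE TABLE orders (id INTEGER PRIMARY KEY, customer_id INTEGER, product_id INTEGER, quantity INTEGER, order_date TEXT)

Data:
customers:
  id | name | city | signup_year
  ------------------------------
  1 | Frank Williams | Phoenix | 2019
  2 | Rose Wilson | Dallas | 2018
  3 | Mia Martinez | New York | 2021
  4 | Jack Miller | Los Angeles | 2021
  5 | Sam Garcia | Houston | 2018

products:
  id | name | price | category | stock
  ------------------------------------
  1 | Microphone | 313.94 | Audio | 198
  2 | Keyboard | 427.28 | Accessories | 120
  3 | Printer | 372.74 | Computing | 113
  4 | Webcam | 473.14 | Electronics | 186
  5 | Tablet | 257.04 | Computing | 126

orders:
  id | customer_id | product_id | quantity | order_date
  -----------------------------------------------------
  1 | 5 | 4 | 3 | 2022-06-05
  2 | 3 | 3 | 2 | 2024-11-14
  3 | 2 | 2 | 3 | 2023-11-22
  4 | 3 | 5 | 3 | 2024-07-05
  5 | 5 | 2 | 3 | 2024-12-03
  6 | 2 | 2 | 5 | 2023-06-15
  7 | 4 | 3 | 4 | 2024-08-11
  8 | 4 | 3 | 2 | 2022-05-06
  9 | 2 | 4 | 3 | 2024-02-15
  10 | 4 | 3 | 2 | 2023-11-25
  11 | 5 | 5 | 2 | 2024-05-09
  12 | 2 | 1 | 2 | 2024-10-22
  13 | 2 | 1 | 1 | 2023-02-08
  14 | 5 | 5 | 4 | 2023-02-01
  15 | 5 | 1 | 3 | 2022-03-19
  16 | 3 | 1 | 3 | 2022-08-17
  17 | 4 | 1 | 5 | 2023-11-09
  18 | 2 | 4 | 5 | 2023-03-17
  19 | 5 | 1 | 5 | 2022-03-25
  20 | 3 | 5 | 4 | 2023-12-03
SELECT category, COUNT(*) AS n FROM products GROUP BY category

Execution result:
category | n
Accessories | 1
Audio | 1
Computing | 2
Electronics | 1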